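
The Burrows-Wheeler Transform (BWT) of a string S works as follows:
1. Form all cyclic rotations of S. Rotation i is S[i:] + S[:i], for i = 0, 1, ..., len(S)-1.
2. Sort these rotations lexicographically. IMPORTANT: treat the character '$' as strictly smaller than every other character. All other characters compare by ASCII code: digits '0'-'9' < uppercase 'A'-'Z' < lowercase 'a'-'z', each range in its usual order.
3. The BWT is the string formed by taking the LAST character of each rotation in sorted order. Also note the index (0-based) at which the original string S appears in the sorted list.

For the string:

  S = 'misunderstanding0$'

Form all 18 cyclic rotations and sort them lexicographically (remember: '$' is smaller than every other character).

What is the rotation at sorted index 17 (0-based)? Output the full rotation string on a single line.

All 18 rotations (rotation i = S[i:]+S[:i]):
  rot[0] = misunderstanding0$
  rot[1] = isunderstanding0$m
  rot[2] = sunderstanding0$mi
  rot[3] = understanding0$mis
  rot[4] = nderstanding0$misu
  rot[5] = derstanding0$misun
  rot[6] = erstanding0$misund
  rot[7] = rstanding0$misunde
  rot[8] = standing0$misunder
  rot[9] = tanding0$misunders
  rot[10] = anding0$misunderst
  rot[11] = nding0$misundersta
  rot[12] = ding0$misunderstan
  rot[13] = ing0$misunderstand
  rot[14] = ng0$misunderstandi
  rot[15] = g0$misunderstandin
  rot[16] = 0$misunderstanding
  rot[17] = $misunderstanding0
Sorted (with $ < everything):
  sorted[0] = $misunderstanding0
  sorted[1] = 0$misunderstanding
  sorted[2] = anding0$misunderst
  sorted[3] = derstanding0$misun
  sorted[4] = ding0$misunderstan
  sorted[5] = erstanding0$misund
  sorted[6] = g0$misunderstandin
  sorted[7] = ing0$misunderstand
  sorted[8] = isunderstanding0$m
  sorted[9] = misunderstanding0$
  sorted[10] = nderstanding0$misu
  sorted[11] = nding0$misundersta
  sorted[12] = ng0$misunderstandi
  sorted[13] = rstanding0$misunde
  sorted[14] = standing0$misunder
  sorted[15] = sunderstanding0$mi
  sorted[16] = tanding0$misunders
  sorted[17] = understanding0$mis
sorted[17] = understanding0$mis

Answer: understanding0$mis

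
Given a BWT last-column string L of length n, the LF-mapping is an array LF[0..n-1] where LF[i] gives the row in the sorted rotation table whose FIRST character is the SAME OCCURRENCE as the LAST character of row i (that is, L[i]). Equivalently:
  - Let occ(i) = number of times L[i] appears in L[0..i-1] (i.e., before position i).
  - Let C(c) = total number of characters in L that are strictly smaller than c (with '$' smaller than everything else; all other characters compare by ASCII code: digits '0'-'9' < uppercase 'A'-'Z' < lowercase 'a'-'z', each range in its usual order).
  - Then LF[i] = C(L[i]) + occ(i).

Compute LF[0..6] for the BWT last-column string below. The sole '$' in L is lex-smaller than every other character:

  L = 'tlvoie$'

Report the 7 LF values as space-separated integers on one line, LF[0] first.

Char counts: '$':1, 'e':1, 'i':1, 'l':1, 'o':1, 't':1, 'v':1
C (first-col start): C('$')=0, C('e')=1, C('i')=2, C('l')=3, C('o')=4, C('t')=5, C('v')=6
L[0]='t': occ=0, LF[0]=C('t')+0=5+0=5
L[1]='l': occ=0, LF[1]=C('l')+0=3+0=3
L[2]='v': occ=0, LF[2]=C('v')+0=6+0=6
L[3]='o': occ=0, LF[3]=C('o')+0=4+0=4
L[4]='i': occ=0, LF[4]=C('i')+0=2+0=2
L[5]='e': occ=0, LF[5]=C('e')+0=1+0=1
L[6]='$': occ=0, LF[6]=C('$')+0=0+0=0

Answer: 5 3 6 4 2 1 0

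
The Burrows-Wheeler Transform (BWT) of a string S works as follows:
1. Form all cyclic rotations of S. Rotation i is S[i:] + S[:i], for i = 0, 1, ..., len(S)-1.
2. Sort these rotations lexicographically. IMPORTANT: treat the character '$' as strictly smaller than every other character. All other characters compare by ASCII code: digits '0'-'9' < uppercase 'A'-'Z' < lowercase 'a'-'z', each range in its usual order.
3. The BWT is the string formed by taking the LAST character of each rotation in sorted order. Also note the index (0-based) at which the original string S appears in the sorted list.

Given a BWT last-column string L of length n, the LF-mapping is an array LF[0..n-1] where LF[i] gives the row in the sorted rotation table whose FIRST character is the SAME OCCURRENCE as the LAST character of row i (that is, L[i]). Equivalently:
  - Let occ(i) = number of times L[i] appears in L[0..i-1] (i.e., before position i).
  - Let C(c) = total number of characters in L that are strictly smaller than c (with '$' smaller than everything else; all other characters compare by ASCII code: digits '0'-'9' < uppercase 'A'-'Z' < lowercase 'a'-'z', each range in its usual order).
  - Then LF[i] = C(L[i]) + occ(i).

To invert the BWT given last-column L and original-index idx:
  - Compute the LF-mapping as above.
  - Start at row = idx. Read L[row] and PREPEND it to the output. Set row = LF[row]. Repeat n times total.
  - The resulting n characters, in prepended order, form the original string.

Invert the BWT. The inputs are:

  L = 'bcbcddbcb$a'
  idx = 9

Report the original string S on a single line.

Answer: dbcadbccbb$

Derivation:
LF mapping: 2 6 3 7 9 10 4 8 5 0 1
Walk LF starting at row 9, prepending L[row]:
  step 1: row=9, L[9]='$', prepend. Next row=LF[9]=0
  step 2: row=0, L[0]='b', prepend. Next row=LF[0]=2
  step 3: row=2, L[2]='b', prepend. Next row=LF[2]=3
  step 4: row=3, L[3]='c', prepend. Next row=LF[3]=7
  step 5: row=7, L[7]='c', prepend. Next row=LF[7]=8
  step 6: row=8, L[8]='b', prepend. Next row=LF[8]=5
  step 7: row=5, L[5]='d', prepend. Next row=LF[5]=10
  step 8: row=10, L[10]='a', prepend. Next row=LF[10]=1
  step 9: row=1, L[1]='c', prepend. Next row=LF[1]=6
  step 10: row=6, L[6]='b', prepend. Next row=LF[6]=4
  step 11: row=4, L[4]='d', prepend. Next row=LF[4]=9
Reversed output: dbcadbccbb$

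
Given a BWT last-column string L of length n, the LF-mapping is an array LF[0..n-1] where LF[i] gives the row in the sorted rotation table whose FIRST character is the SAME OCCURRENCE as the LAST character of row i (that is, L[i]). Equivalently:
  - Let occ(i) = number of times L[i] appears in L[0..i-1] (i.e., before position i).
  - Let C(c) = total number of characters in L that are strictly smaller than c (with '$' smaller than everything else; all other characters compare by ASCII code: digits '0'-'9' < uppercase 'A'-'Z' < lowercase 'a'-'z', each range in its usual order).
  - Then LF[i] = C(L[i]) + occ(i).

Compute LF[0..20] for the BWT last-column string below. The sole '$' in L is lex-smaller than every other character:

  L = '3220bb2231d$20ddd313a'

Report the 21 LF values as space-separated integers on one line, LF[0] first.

Answer: 10 5 6 1 15 16 7 8 11 3 17 0 9 2 18 19 20 12 4 13 14

Derivation:
Char counts: '$':1, '0':2, '1':2, '2':5, '3':4, 'a':1, 'b':2, 'd':4
C (first-col start): C('$')=0, C('0')=1, C('1')=3, C('2')=5, C('3')=10, C('a')=14, C('b')=15, C('d')=17
L[0]='3': occ=0, LF[0]=C('3')+0=10+0=10
L[1]='2': occ=0, LF[1]=C('2')+0=5+0=5
L[2]='2': occ=1, LF[2]=C('2')+1=5+1=6
L[3]='0': occ=0, LF[3]=C('0')+0=1+0=1
L[4]='b': occ=0, LF[4]=C('b')+0=15+0=15
L[5]='b': occ=1, LF[5]=C('b')+1=15+1=16
L[6]='2': occ=2, LF[6]=C('2')+2=5+2=7
L[7]='2': occ=3, LF[7]=C('2')+3=5+3=8
L[8]='3': occ=1, LF[8]=C('3')+1=10+1=11
L[9]='1': occ=0, LF[9]=C('1')+0=3+0=3
L[10]='d': occ=0, LF[10]=C('d')+0=17+0=17
L[11]='$': occ=0, LF[11]=C('$')+0=0+0=0
L[12]='2': occ=4, LF[12]=C('2')+4=5+4=9
L[13]='0': occ=1, LF[13]=C('0')+1=1+1=2
L[14]='d': occ=1, LF[14]=C('d')+1=17+1=18
L[15]='d': occ=2, LF[15]=C('d')+2=17+2=19
L[16]='d': occ=3, LF[16]=C('d')+3=17+3=20
L[17]='3': occ=2, LF[17]=C('3')+2=10+2=12
L[18]='1': occ=1, LF[18]=C('1')+1=3+1=4
L[19]='3': occ=3, LF[19]=C('3')+3=10+3=13
L[20]='a': occ=0, LF[20]=C('a')+0=14+0=14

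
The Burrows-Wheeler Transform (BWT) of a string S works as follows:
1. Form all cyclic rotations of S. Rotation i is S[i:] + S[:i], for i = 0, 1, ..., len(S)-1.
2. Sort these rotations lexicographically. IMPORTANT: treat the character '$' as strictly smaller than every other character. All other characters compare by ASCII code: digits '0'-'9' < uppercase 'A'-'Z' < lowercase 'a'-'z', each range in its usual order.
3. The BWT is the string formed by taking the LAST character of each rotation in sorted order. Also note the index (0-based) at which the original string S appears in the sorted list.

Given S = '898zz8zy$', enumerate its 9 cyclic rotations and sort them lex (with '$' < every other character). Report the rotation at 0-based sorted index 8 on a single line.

Answer: zz8zy$898

Derivation:
All 9 rotations (rotation i = S[i:]+S[:i]):
  rot[0] = 898zz8zy$
  rot[1] = 98zz8zy$8
  rot[2] = 8zz8zy$89
  rot[3] = zz8zy$898
  rot[4] = z8zy$898z
  rot[5] = 8zy$898zz
  rot[6] = zy$898zz8
  rot[7] = y$898zz8z
  rot[8] = $898zz8zy
Sorted (with $ < everything):
  sorted[0] = $898zz8zy
  sorted[1] = 898zz8zy$
  sorted[2] = 8zy$898zz
  sorted[3] = 8zz8zy$89
  sorted[4] = 98zz8zy$8
  sorted[5] = y$898zz8z
  sorted[6] = z8zy$898z
  sorted[7] = zy$898zz8
  sorted[8] = zz8zy$898
sorted[8] = zz8zy$898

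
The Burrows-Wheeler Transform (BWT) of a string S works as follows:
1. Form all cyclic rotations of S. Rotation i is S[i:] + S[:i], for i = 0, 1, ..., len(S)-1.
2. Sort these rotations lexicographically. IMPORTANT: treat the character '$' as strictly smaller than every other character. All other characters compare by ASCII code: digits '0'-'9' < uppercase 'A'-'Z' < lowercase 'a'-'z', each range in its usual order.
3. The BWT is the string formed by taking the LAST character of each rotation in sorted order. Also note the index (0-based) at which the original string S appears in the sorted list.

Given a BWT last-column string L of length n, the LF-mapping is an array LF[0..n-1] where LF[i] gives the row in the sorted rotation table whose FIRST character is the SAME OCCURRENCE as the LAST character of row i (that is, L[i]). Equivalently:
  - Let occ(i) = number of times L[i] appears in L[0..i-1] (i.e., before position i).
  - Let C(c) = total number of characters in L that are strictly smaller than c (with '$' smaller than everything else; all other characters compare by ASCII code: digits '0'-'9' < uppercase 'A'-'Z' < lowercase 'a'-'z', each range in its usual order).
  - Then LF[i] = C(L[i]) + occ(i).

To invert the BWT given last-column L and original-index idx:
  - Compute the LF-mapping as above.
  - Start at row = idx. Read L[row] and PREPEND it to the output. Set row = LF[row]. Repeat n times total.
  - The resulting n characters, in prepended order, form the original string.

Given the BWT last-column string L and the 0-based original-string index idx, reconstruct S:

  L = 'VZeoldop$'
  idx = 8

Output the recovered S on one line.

LF mapping: 1 2 4 6 5 3 7 8 0
Walk LF starting at row 8, prepending L[row]:
  step 1: row=8, L[8]='$', prepend. Next row=LF[8]=0
  step 2: row=0, L[0]='V', prepend. Next row=LF[0]=1
  step 3: row=1, L[1]='Z', prepend. Next row=LF[1]=2
  step 4: row=2, L[2]='e', prepend. Next row=LF[2]=4
  step 5: row=4, L[4]='l', prepend. Next row=LF[4]=5
  step 6: row=5, L[5]='d', prepend. Next row=LF[5]=3
  step 7: row=3, L[3]='o', prepend. Next row=LF[3]=6
  step 8: row=6, L[6]='o', prepend. Next row=LF[6]=7
  step 9: row=7, L[7]='p', prepend. Next row=LF[7]=8
Reversed output: poodleZV$

Answer: poodleZV$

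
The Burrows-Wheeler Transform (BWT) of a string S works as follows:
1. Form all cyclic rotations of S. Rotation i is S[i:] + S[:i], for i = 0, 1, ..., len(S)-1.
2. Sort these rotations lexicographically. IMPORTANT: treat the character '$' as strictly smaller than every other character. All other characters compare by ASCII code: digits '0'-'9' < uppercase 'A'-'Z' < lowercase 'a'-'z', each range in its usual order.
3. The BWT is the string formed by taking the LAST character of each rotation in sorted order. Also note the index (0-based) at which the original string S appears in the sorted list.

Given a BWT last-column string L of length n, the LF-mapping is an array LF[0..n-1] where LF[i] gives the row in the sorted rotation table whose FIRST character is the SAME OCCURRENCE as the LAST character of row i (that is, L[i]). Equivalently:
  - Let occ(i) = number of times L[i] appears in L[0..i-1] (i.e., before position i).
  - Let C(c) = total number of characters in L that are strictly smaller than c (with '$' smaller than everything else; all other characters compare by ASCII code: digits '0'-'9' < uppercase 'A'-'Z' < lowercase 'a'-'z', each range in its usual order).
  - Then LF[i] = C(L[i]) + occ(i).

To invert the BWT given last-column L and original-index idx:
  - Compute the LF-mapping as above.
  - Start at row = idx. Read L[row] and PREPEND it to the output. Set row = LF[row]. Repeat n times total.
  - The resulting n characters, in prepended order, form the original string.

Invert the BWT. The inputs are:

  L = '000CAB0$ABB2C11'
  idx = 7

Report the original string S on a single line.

Answer: 2BAA01CBB1C000$

Derivation:
LF mapping: 1 2 3 13 8 10 4 0 9 11 12 7 14 5 6
Walk LF starting at row 7, prepending L[row]:
  step 1: row=7, L[7]='$', prepend. Next row=LF[7]=0
  step 2: row=0, L[0]='0', prepend. Next row=LF[0]=1
  step 3: row=1, L[1]='0', prepend. Next row=LF[1]=2
  step 4: row=2, L[2]='0', prepend. Next row=LF[2]=3
  step 5: row=3, L[3]='C', prepend. Next row=LF[3]=13
  step 6: row=13, L[13]='1', prepend. Next row=LF[13]=5
  step 7: row=5, L[5]='B', prepend. Next row=LF[5]=10
  step 8: row=10, L[10]='B', prepend. Next row=LF[10]=12
  step 9: row=12, L[12]='C', prepend. Next row=LF[12]=14
  step 10: row=14, L[14]='1', prepend. Next row=LF[14]=6
  step 11: row=6, L[6]='0', prepend. Next row=LF[6]=4
  step 12: row=4, L[4]='A', prepend. Next row=LF[4]=8
  step 13: row=8, L[8]='A', prepend. Next row=LF[8]=9
  step 14: row=9, L[9]='B', prepend. Next row=LF[9]=11
  step 15: row=11, L[11]='2', prepend. Next row=LF[11]=7
Reversed output: 2BAA01CBB1C000$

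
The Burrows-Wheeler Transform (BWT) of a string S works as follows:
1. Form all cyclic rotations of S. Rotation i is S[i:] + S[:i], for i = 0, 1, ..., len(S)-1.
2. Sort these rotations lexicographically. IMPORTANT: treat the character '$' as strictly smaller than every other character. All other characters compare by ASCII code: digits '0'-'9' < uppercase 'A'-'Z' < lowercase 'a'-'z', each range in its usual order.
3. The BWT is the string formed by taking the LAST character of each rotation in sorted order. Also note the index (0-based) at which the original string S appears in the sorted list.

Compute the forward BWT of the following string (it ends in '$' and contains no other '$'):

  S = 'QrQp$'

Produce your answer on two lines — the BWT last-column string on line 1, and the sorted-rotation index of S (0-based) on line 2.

Answer: pr$QQ
2

Derivation:
All 5 rotations (rotation i = S[i:]+S[:i]):
  rot[0] = QrQp$
  rot[1] = rQp$Q
  rot[2] = Qp$Qr
  rot[3] = p$QrQ
  rot[4] = $QrQp
Sorted (with $ < everything):
  sorted[0] = $QrQp  (last char: 'p')
  sorted[1] = Qp$Qr  (last char: 'r')
  sorted[2] = QrQp$  (last char: '$')
  sorted[3] = p$QrQ  (last char: 'Q')
  sorted[4] = rQp$Q  (last char: 'Q')
Last column: pr$QQ
Original string S is at sorted index 2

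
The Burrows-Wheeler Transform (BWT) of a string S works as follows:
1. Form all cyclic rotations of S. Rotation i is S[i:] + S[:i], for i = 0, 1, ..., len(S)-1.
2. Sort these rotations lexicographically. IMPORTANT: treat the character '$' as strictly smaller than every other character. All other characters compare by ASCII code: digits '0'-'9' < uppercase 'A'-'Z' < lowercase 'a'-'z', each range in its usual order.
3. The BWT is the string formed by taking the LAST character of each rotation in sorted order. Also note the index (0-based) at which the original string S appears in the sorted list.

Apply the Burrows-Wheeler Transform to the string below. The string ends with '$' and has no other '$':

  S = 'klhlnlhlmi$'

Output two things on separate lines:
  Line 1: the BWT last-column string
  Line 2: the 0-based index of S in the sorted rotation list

Answer: illm$nkhhll
4

Derivation:
All 11 rotations (rotation i = S[i:]+S[:i]):
  rot[0] = klhlnlhlmi$
  rot[1] = lhlnlhlmi$k
  rot[2] = hlnlhlmi$kl
  rot[3] = lnlhlmi$klh
  rot[4] = nlhlmi$klhl
  rot[5] = lhlmi$klhln
  rot[6] = hlmi$klhlnl
  rot[7] = lmi$klhlnlh
  rot[8] = mi$klhlnlhl
  rot[9] = i$klhlnlhlm
  rot[10] = $klhlnlhlmi
Sorted (with $ < everything):
  sorted[0] = $klhlnlhlmi  (last char: 'i')
  sorted[1] = hlmi$klhlnl  (last char: 'l')
  sorted[2] = hlnlhlmi$kl  (last char: 'l')
  sorted[3] = i$klhlnlhlm  (last char: 'm')
  sorted[4] = klhlnlhlmi$  (last char: '$')
  sorted[5] = lhlmi$klhln  (last char: 'n')
  sorted[6] = lhlnlhlmi$k  (last char: 'k')
  sorted[7] = lmi$klhlnlh  (last char: 'h')
  sorted[8] = lnlhlmi$klh  (last char: 'h')
  sorted[9] = mi$klhlnlhl  (last char: 'l')
  sorted[10] = nlhlmi$klhl  (last char: 'l')
Last column: illm$nkhhll
Original string S is at sorted index 4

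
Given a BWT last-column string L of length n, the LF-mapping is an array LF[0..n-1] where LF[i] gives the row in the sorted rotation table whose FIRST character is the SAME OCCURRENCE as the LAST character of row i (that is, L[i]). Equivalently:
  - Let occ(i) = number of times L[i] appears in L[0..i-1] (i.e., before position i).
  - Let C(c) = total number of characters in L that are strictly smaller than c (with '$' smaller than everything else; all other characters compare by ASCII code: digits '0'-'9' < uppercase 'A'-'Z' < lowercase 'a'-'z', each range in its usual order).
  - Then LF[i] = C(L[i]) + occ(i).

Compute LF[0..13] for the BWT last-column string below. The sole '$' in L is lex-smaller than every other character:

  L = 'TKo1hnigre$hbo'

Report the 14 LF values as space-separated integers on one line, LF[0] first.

Answer: 3 2 11 1 7 10 9 6 13 5 0 8 4 12

Derivation:
Char counts: '$':1, '1':1, 'K':1, 'T':1, 'b':1, 'e':1, 'g':1, 'h':2, 'i':1, 'n':1, 'o':2, 'r':1
C (first-col start): C('$')=0, C('1')=1, C('K')=2, C('T')=3, C('b')=4, C('e')=5, C('g')=6, C('h')=7, C('i')=9, C('n')=10, C('o')=11, C('r')=13
L[0]='T': occ=0, LF[0]=C('T')+0=3+0=3
L[1]='K': occ=0, LF[1]=C('K')+0=2+0=2
L[2]='o': occ=0, LF[2]=C('o')+0=11+0=11
L[3]='1': occ=0, LF[3]=C('1')+0=1+0=1
L[4]='h': occ=0, LF[4]=C('h')+0=7+0=7
L[5]='n': occ=0, LF[5]=C('n')+0=10+0=10
L[6]='i': occ=0, LF[6]=C('i')+0=9+0=9
L[7]='g': occ=0, LF[7]=C('g')+0=6+0=6
L[8]='r': occ=0, LF[8]=C('r')+0=13+0=13
L[9]='e': occ=0, LF[9]=C('e')+0=5+0=5
L[10]='$': occ=0, LF[10]=C('$')+0=0+0=0
L[11]='h': occ=1, LF[11]=C('h')+1=7+1=8
L[12]='b': occ=0, LF[12]=C('b')+0=4+0=4
L[13]='o': occ=1, LF[13]=C('o')+1=11+1=12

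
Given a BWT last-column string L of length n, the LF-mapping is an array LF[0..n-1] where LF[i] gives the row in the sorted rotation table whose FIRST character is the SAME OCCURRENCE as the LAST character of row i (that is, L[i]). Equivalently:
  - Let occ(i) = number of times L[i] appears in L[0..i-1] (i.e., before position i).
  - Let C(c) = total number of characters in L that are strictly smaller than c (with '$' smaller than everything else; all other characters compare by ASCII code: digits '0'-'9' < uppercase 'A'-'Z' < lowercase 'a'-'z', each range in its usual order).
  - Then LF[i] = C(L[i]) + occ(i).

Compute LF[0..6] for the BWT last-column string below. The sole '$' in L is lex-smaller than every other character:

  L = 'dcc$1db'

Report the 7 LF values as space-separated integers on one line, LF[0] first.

Char counts: '$':1, '1':1, 'b':1, 'c':2, 'd':2
C (first-col start): C('$')=0, C('1')=1, C('b')=2, C('c')=3, C('d')=5
L[0]='d': occ=0, LF[0]=C('d')+0=5+0=5
L[1]='c': occ=0, LF[1]=C('c')+0=3+0=3
L[2]='c': occ=1, LF[2]=C('c')+1=3+1=4
L[3]='$': occ=0, LF[3]=C('$')+0=0+0=0
L[4]='1': occ=0, LF[4]=C('1')+0=1+0=1
L[5]='d': occ=1, LF[5]=C('d')+1=5+1=6
L[6]='b': occ=0, LF[6]=C('b')+0=2+0=2

Answer: 5 3 4 0 1 6 2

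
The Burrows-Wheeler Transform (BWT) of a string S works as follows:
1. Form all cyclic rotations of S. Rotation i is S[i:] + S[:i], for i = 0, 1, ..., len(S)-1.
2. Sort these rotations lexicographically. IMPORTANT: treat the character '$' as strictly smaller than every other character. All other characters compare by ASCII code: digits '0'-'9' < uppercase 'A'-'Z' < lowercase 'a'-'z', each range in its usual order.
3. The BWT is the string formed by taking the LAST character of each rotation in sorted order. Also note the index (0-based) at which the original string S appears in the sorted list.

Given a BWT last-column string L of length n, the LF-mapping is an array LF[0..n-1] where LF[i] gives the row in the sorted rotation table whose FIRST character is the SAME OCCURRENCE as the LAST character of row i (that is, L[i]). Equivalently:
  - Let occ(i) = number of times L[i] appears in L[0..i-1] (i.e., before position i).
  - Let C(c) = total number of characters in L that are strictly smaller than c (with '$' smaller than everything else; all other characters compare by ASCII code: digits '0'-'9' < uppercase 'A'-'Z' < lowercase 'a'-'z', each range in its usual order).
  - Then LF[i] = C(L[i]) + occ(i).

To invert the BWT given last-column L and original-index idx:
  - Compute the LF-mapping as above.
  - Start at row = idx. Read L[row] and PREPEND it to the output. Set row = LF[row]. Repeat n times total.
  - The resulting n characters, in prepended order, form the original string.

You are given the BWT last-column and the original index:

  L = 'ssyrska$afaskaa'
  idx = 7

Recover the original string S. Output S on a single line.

LF mapping: 10 11 14 9 12 7 1 0 2 6 3 13 8 4 5
Walk LF starting at row 7, prepending L[row]:
  step 1: row=7, L[7]='$', prepend. Next row=LF[7]=0
  step 2: row=0, L[0]='s', prepend. Next row=LF[0]=10
  step 3: row=10, L[10]='a', prepend. Next row=LF[10]=3
  step 4: row=3, L[3]='r', prepend. Next row=LF[3]=9
  step 5: row=9, L[9]='f', prepend. Next row=LF[9]=6
  step 6: row=6, L[6]='a', prepend. Next row=LF[6]=1
  step 7: row=1, L[1]='s', prepend. Next row=LF[1]=11
  step 8: row=11, L[11]='s', prepend. Next row=LF[11]=13
  step 9: row=13, L[13]='a', prepend. Next row=LF[13]=4
  step 10: row=4, L[4]='s', prepend. Next row=LF[4]=12
  step 11: row=12, L[12]='k', prepend. Next row=LF[12]=8
  step 12: row=8, L[8]='a', prepend. Next row=LF[8]=2
  step 13: row=2, L[2]='y', prepend. Next row=LF[2]=14
  step 14: row=14, L[14]='a', prepend. Next row=LF[14]=5
  step 15: row=5, L[5]='k', prepend. Next row=LF[5]=7
Reversed output: kayaksassafras$

Answer: kayaksassafras$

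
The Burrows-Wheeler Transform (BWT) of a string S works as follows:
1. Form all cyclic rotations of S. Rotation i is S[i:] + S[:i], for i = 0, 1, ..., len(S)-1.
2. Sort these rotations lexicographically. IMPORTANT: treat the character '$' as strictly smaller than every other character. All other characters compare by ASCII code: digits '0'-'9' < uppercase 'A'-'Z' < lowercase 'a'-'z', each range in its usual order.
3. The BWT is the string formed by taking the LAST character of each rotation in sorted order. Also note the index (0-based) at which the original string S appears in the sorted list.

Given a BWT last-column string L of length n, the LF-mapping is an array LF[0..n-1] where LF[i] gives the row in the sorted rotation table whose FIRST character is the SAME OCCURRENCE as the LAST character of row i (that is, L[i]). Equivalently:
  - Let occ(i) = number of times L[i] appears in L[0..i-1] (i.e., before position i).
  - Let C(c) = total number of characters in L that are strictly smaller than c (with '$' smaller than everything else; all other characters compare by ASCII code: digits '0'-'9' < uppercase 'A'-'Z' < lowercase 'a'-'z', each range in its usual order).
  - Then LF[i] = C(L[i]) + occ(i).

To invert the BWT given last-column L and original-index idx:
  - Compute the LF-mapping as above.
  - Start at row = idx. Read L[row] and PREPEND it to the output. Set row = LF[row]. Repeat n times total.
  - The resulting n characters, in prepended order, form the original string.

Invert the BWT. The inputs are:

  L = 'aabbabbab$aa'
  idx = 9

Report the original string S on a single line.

LF mapping: 1 2 7 8 3 9 10 4 11 0 5 6
Walk LF starting at row 9, prepending L[row]:
  step 1: row=9, L[9]='$', prepend. Next row=LF[9]=0
  step 2: row=0, L[0]='a', prepend. Next row=LF[0]=1
  step 3: row=1, L[1]='a', prepend. Next row=LF[1]=2
  step 4: row=2, L[2]='b', prepend. Next row=LF[2]=7
  step 5: row=7, L[7]='a', prepend. Next row=LF[7]=4
  step 6: row=4, L[4]='a', prepend. Next row=LF[4]=3
  step 7: row=3, L[3]='b', prepend. Next row=LF[3]=8
  step 8: row=8, L[8]='b', prepend. Next row=LF[8]=11
  step 9: row=11, L[11]='a', prepend. Next row=LF[11]=6
  step 10: row=6, L[6]='b', prepend. Next row=LF[6]=10
  step 11: row=10, L[10]='a', prepend. Next row=LF[10]=5
  step 12: row=5, L[5]='b', prepend. Next row=LF[5]=9
Reversed output: bababbaabaa$

Answer: bababbaabaa$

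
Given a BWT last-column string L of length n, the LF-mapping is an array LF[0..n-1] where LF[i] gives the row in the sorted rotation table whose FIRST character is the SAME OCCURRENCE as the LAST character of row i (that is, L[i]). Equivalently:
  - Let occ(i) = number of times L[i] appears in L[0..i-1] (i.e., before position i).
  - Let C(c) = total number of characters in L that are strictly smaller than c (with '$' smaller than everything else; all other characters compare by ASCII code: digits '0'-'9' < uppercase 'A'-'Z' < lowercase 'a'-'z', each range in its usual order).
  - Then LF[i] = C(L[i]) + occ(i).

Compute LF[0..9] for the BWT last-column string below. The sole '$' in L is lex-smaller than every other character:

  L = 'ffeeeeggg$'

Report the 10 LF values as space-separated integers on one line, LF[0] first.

Char counts: '$':1, 'e':4, 'f':2, 'g':3
C (first-col start): C('$')=0, C('e')=1, C('f')=5, C('g')=7
L[0]='f': occ=0, LF[0]=C('f')+0=5+0=5
L[1]='f': occ=1, LF[1]=C('f')+1=5+1=6
L[2]='e': occ=0, LF[2]=C('e')+0=1+0=1
L[3]='e': occ=1, LF[3]=C('e')+1=1+1=2
L[4]='e': occ=2, LF[4]=C('e')+2=1+2=3
L[5]='e': occ=3, LF[5]=C('e')+3=1+3=4
L[6]='g': occ=0, LF[6]=C('g')+0=7+0=7
L[7]='g': occ=1, LF[7]=C('g')+1=7+1=8
L[8]='g': occ=2, LF[8]=C('g')+2=7+2=9
L[9]='$': occ=0, LF[9]=C('$')+0=0+0=0

Answer: 5 6 1 2 3 4 7 8 9 0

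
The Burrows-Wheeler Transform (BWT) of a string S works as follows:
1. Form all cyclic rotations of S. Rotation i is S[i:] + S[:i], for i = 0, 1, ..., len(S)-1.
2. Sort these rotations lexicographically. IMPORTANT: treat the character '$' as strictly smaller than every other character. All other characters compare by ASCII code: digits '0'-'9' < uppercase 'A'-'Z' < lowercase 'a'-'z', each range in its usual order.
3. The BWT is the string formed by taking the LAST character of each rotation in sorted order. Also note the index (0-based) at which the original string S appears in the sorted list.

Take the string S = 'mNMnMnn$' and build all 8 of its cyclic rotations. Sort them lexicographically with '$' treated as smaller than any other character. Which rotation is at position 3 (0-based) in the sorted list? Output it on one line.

Answer: NMnMnn$m

Derivation:
All 8 rotations (rotation i = S[i:]+S[:i]):
  rot[0] = mNMnMnn$
  rot[1] = NMnMnn$m
  rot[2] = MnMnn$mN
  rot[3] = nMnn$mNM
  rot[4] = Mnn$mNMn
  rot[5] = nn$mNMnM
  rot[6] = n$mNMnMn
  rot[7] = $mNMnMnn
Sorted (with $ < everything):
  sorted[0] = $mNMnMnn
  sorted[1] = MnMnn$mN
  sorted[2] = Mnn$mNMn
  sorted[3] = NMnMnn$m
  sorted[4] = mNMnMnn$
  sorted[5] = n$mNMnMn
  sorted[6] = nMnn$mNM
  sorted[7] = nn$mNMnM
sorted[3] = NMnMnn$m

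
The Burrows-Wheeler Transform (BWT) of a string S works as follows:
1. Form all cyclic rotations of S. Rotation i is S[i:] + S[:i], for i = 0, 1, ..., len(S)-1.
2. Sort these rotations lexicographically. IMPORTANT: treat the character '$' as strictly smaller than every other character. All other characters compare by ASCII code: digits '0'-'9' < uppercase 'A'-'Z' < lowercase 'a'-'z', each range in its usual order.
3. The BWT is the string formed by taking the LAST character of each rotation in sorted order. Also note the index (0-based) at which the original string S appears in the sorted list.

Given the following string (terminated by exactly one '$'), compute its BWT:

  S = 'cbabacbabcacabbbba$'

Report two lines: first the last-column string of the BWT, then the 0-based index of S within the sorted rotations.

Answer: abbcbcbbccabbaaab$a
17

Derivation:
All 19 rotations (rotation i = S[i:]+S[:i]):
  rot[0] = cbabacbabcacabbbba$
  rot[1] = babacbabcacabbbba$c
  rot[2] = abacbabcacabbbba$cb
  rot[3] = bacbabcacabbbba$cba
  rot[4] = acbabcacabbbba$cbab
  rot[5] = cbabcacabbbba$cbaba
  rot[6] = babcacabbbba$cbabac
  rot[7] = abcacabbbba$cbabacb
  rot[8] = bcacabbbba$cbabacba
  rot[9] = cacabbbba$cbabacbab
  rot[10] = acabbbba$cbabacbabc
  rot[11] = cabbbba$cbabacbabca
  rot[12] = abbbba$cbabacbabcac
  rot[13] = bbbba$cbabacbabcaca
  rot[14] = bbba$cbabacbabcacab
  rot[15] = bba$cbabacbabcacabb
  rot[16] = ba$cbabacbabcacabbb
  rot[17] = a$cbabacbabcacabbbb
  rot[18] = $cbabacbabcacabbbba
Sorted (with $ < everything):
  sorted[0] = $cbabacbabcacabbbba  (last char: 'a')
  sorted[1] = a$cbabacbabcacabbbb  (last char: 'b')
  sorted[2] = abacbabcacabbbba$cb  (last char: 'b')
  sorted[3] = abbbba$cbabacbabcac  (last char: 'c')
  sorted[4] = abcacabbbba$cbabacb  (last char: 'b')
  sorted[5] = acabbbba$cbabacbabc  (last char: 'c')
  sorted[6] = acbabcacabbbba$cbab  (last char: 'b')
  sorted[7] = ba$cbabacbabcacabbb  (last char: 'b')
  sorted[8] = babacbabcacabbbba$c  (last char: 'c')
  sorted[9] = babcacabbbba$cbabac  (last char: 'c')
  sorted[10] = bacbabcacabbbba$cba  (last char: 'a')
  sorted[11] = bba$cbabacbabcacabb  (last char: 'b')
  sorted[12] = bbba$cbabacbabcacab  (last char: 'b')
  sorted[13] = bbbba$cbabacbabcaca  (last char: 'a')
  sorted[14] = bcacabbbba$cbabacba  (last char: 'a')
  sorted[15] = cabbbba$cbabacbabca  (last char: 'a')
  sorted[16] = cacabbbba$cbabacbab  (last char: 'b')
  sorted[17] = cbabacbabcacabbbba$  (last char: '$')
  sorted[18] = cbabcacabbbba$cbaba  (last char: 'a')
Last column: abbcbcbbccabbaaab$a
Original string S is at sorted index 17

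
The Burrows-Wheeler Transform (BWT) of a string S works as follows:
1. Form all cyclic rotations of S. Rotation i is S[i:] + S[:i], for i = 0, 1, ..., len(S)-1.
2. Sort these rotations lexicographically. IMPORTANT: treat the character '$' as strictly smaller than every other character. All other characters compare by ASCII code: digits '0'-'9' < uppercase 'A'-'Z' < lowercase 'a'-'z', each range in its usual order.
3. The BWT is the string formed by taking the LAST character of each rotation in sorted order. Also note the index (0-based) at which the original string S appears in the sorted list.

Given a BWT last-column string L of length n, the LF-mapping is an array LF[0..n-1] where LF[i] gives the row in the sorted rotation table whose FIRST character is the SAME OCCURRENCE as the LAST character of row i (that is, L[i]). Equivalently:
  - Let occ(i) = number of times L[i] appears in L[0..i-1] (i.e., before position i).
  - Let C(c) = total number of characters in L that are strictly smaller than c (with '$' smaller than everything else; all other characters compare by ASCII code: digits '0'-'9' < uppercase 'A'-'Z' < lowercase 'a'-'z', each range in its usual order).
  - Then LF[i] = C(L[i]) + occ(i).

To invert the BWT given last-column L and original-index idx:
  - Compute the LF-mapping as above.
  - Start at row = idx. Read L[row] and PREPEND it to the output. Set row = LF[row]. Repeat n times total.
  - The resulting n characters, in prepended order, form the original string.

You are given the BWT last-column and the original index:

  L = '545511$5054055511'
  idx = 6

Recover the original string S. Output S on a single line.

Answer: 1555404505111555$

Derivation:
LF mapping: 9 7 10 11 3 4 0 12 1 13 8 2 14 15 16 5 6
Walk LF starting at row 6, prepending L[row]:
  step 1: row=6, L[6]='$', prepend. Next row=LF[6]=0
  step 2: row=0, L[0]='5', prepend. Next row=LF[0]=9
  step 3: row=9, L[9]='5', prepend. Next row=LF[9]=13
  step 4: row=13, L[13]='5', prepend. Next row=LF[13]=15
  step 5: row=15, L[15]='1', prepend. Next row=LF[15]=5
  step 6: row=5, L[5]='1', prepend. Next row=LF[5]=4
  step 7: row=4, L[4]='1', prepend. Next row=LF[4]=3
  step 8: row=3, L[3]='5', prepend. Next row=LF[3]=11
  step 9: row=11, L[11]='0', prepend. Next row=LF[11]=2
  step 10: row=2, L[2]='5', prepend. Next row=LF[2]=10
  step 11: row=10, L[10]='4', prepend. Next row=LF[10]=8
  step 12: row=8, L[8]='0', prepend. Next row=LF[8]=1
  step 13: row=1, L[1]='4', prepend. Next row=LF[1]=7
  step 14: row=7, L[7]='5', prepend. Next row=LF[7]=12
  step 15: row=12, L[12]='5', prepend. Next row=LF[12]=14
  step 16: row=14, L[14]='5', prepend. Next row=LF[14]=16
  step 17: row=16, L[16]='1', prepend. Next row=LF[16]=6
Reversed output: 1555404505111555$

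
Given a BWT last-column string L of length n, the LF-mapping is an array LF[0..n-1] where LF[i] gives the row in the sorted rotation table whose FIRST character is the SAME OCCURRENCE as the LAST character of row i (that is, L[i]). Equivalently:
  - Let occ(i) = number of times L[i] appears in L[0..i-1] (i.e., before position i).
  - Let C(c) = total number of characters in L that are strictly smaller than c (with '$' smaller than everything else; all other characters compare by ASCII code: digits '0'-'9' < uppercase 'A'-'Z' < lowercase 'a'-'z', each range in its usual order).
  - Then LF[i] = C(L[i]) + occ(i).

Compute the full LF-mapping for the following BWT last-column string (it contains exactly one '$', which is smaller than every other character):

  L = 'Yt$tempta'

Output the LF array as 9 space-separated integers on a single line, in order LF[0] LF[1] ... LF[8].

Char counts: '$':1, 'Y':1, 'a':1, 'e':1, 'm':1, 'p':1, 't':3
C (first-col start): C('$')=0, C('Y')=1, C('a')=2, C('e')=3, C('m')=4, C('p')=5, C('t')=6
L[0]='Y': occ=0, LF[0]=C('Y')+0=1+0=1
L[1]='t': occ=0, LF[1]=C('t')+0=6+0=6
L[2]='$': occ=0, LF[2]=C('$')+0=0+0=0
L[3]='t': occ=1, LF[3]=C('t')+1=6+1=7
L[4]='e': occ=0, LF[4]=C('e')+0=3+0=3
L[5]='m': occ=0, LF[5]=C('m')+0=4+0=4
L[6]='p': occ=0, LF[6]=C('p')+0=5+0=5
L[7]='t': occ=2, LF[7]=C('t')+2=6+2=8
L[8]='a': occ=0, LF[8]=C('a')+0=2+0=2

Answer: 1 6 0 7 3 4 5 8 2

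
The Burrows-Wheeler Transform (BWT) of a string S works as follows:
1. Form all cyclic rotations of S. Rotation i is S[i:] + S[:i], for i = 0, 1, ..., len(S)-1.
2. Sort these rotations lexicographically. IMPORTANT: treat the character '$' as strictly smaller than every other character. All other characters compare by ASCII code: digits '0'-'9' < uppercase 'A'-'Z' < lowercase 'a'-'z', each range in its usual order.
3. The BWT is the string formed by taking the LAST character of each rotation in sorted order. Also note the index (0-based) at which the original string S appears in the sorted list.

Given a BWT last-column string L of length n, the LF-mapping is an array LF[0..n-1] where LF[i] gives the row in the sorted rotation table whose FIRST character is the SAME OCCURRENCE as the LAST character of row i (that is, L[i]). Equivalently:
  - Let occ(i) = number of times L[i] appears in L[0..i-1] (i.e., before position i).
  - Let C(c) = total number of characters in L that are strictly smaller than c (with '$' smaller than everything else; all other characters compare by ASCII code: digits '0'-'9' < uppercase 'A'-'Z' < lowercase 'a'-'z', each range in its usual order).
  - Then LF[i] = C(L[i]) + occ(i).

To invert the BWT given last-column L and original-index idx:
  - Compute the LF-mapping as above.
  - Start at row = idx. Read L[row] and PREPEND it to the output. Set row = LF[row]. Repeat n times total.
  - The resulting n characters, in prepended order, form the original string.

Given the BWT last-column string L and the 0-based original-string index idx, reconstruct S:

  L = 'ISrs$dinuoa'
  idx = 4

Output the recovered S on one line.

LF mapping: 1 2 8 9 0 4 5 6 10 7 3
Walk LF starting at row 4, prepending L[row]:
  step 1: row=4, L[4]='$', prepend. Next row=LF[4]=0
  step 2: row=0, L[0]='I', prepend. Next row=LF[0]=1
  step 3: row=1, L[1]='S', prepend. Next row=LF[1]=2
  step 4: row=2, L[2]='r', prepend. Next row=LF[2]=8
  step 5: row=8, L[8]='u', prepend. Next row=LF[8]=10
  step 6: row=10, L[10]='a', prepend. Next row=LF[10]=3
  step 7: row=3, L[3]='s', prepend. Next row=LF[3]=9
  step 8: row=9, L[9]='o', prepend. Next row=LF[9]=7
  step 9: row=7, L[7]='n', prepend. Next row=LF[7]=6
  step 10: row=6, L[6]='i', prepend. Next row=LF[6]=5
  step 11: row=5, L[5]='d', prepend. Next row=LF[5]=4
Reversed output: dinosaurSI$

Answer: dinosaurSI$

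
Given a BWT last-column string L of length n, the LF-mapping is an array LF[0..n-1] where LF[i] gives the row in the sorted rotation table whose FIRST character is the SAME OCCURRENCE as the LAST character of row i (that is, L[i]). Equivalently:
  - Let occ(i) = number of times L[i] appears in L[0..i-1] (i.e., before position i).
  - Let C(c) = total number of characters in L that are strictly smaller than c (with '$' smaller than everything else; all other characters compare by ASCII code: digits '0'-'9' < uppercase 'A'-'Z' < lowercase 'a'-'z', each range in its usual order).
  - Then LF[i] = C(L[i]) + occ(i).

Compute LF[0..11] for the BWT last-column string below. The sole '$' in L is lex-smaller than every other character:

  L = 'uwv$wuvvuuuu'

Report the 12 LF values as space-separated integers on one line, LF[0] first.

Char counts: '$':1, 'u':6, 'v':3, 'w':2
C (first-col start): C('$')=0, C('u')=1, C('v')=7, C('w')=10
L[0]='u': occ=0, LF[0]=C('u')+0=1+0=1
L[1]='w': occ=0, LF[1]=C('w')+0=10+0=10
L[2]='v': occ=0, LF[2]=C('v')+0=7+0=7
L[3]='$': occ=0, LF[3]=C('$')+0=0+0=0
L[4]='w': occ=1, LF[4]=C('w')+1=10+1=11
L[5]='u': occ=1, LF[5]=C('u')+1=1+1=2
L[6]='v': occ=1, LF[6]=C('v')+1=7+1=8
L[7]='v': occ=2, LF[7]=C('v')+2=7+2=9
L[8]='u': occ=2, LF[8]=C('u')+2=1+2=3
L[9]='u': occ=3, LF[9]=C('u')+3=1+3=4
L[10]='u': occ=4, LF[10]=C('u')+4=1+4=5
L[11]='u': occ=5, LF[11]=C('u')+5=1+5=6

Answer: 1 10 7 0 11 2 8 9 3 4 5 6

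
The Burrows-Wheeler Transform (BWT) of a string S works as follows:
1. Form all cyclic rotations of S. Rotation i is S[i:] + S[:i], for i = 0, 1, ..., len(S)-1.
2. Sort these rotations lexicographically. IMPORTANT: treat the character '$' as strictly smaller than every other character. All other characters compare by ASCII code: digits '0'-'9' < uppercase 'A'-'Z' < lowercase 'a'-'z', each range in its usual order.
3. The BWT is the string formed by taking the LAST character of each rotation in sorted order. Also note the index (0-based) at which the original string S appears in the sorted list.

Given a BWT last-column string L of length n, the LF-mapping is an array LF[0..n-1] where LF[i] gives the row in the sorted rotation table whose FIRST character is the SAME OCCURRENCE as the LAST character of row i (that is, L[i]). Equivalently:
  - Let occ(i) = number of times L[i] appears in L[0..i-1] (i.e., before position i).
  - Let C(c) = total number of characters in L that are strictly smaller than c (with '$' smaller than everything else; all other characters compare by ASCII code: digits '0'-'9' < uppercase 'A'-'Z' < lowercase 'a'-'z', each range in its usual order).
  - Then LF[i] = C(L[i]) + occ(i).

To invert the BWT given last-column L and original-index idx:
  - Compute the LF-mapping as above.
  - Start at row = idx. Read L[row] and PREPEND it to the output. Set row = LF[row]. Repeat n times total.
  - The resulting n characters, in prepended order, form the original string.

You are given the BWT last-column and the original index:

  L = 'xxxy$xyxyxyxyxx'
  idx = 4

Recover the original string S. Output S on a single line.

LF mapping: 1 2 3 10 0 4 11 5 12 6 13 7 14 8 9
Walk LF starting at row 4, prepending L[row]:
  step 1: row=4, L[4]='$', prepend. Next row=LF[4]=0
  step 2: row=0, L[0]='x', prepend. Next row=LF[0]=1
  step 3: row=1, L[1]='x', prepend. Next row=LF[1]=2
  step 4: row=2, L[2]='x', prepend. Next row=LF[2]=3
  step 5: row=3, L[3]='y', prepend. Next row=LF[3]=10
  step 6: row=10, L[10]='y', prepend. Next row=LF[10]=13
  step 7: row=13, L[13]='x', prepend. Next row=LF[13]=8
  step 8: row=8, L[8]='y', prepend. Next row=LF[8]=12
  step 9: row=12, L[12]='y', prepend. Next row=LF[12]=14
  step 10: row=14, L[14]='x', prepend. Next row=LF[14]=9
  step 11: row=9, L[9]='x', prepend. Next row=LF[9]=6
  step 12: row=6, L[6]='y', prepend. Next row=LF[6]=11
  step 13: row=11, L[11]='x', prepend. Next row=LF[11]=7
  step 14: row=7, L[7]='x', prepend. Next row=LF[7]=5
  step 15: row=5, L[5]='x', prepend. Next row=LF[5]=4
Reversed output: xxxyxxyyxyyxxx$

Answer: xxxyxxyyxyyxxx$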